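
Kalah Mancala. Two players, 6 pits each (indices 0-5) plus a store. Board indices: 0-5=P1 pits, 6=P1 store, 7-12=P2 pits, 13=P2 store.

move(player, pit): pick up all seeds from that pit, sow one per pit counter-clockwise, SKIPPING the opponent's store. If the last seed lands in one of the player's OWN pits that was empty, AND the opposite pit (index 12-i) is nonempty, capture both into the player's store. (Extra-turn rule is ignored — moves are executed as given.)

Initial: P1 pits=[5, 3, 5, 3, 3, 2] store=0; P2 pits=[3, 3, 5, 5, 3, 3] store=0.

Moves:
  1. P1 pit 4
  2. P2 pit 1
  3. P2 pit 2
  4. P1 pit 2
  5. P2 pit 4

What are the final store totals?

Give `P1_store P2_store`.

Move 1: P1 pit4 -> P1=[5,3,5,3,0,3](1) P2=[4,3,5,5,3,3](0)
Move 2: P2 pit1 -> P1=[5,3,5,3,0,3](1) P2=[4,0,6,6,4,3](0)
Move 3: P2 pit2 -> P1=[6,4,5,3,0,3](1) P2=[4,0,0,7,5,4](1)
Move 4: P1 pit2 -> P1=[6,4,0,4,1,4](2) P2=[5,0,0,7,5,4](1)
Move 5: P2 pit4 -> P1=[7,5,1,4,1,4](2) P2=[5,0,0,7,0,5](2)

Answer: 2 2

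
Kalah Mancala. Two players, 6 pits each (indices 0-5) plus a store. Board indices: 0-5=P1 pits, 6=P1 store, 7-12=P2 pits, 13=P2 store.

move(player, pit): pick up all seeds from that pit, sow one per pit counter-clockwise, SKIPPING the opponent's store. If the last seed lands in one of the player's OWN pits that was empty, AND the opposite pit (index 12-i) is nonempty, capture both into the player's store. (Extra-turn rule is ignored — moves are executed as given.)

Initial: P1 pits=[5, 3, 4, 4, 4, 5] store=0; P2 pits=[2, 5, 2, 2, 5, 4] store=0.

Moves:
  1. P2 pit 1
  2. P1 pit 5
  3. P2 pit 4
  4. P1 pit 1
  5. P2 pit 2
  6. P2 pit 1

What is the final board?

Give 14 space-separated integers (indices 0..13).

Answer: 6 0 6 0 5 0 5 0 0 0 5 1 7 10

Derivation:
Move 1: P2 pit1 -> P1=[5,3,4,4,4,5](0) P2=[2,0,3,3,6,5](1)
Move 2: P1 pit5 -> P1=[5,3,4,4,4,0](1) P2=[3,1,4,4,6,5](1)
Move 3: P2 pit4 -> P1=[6,4,5,5,4,0](1) P2=[3,1,4,4,0,6](2)
Move 4: P1 pit1 -> P1=[6,0,6,6,5,0](5) P2=[0,1,4,4,0,6](2)
Move 5: P2 pit2 -> P1=[6,0,6,6,5,0](5) P2=[0,1,0,5,1,7](3)
Move 6: P2 pit1 -> P1=[6,0,6,0,5,0](5) P2=[0,0,0,5,1,7](10)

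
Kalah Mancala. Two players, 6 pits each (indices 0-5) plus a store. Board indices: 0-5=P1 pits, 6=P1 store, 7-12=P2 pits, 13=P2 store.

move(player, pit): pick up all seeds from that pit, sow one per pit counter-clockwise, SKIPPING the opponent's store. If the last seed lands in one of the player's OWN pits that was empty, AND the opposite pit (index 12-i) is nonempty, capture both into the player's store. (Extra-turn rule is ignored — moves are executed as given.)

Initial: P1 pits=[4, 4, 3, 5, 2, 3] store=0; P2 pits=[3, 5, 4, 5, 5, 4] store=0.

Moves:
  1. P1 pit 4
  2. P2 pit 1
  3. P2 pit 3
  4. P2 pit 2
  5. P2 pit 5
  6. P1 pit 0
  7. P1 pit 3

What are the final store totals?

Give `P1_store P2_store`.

Move 1: P1 pit4 -> P1=[4,4,3,5,0,4](1) P2=[3,5,4,5,5,4](0)
Move 2: P2 pit1 -> P1=[4,4,3,5,0,4](1) P2=[3,0,5,6,6,5](1)
Move 3: P2 pit3 -> P1=[5,5,4,5,0,4](1) P2=[3,0,5,0,7,6](2)
Move 4: P2 pit2 -> P1=[6,5,4,5,0,4](1) P2=[3,0,0,1,8,7](3)
Move 5: P2 pit5 -> P1=[7,6,5,6,1,5](1) P2=[3,0,0,1,8,0](4)
Move 6: P1 pit0 -> P1=[0,7,6,7,2,6](2) P2=[4,0,0,1,8,0](4)
Move 7: P1 pit3 -> P1=[0,7,6,0,3,7](3) P2=[5,1,1,2,8,0](4)

Answer: 3 4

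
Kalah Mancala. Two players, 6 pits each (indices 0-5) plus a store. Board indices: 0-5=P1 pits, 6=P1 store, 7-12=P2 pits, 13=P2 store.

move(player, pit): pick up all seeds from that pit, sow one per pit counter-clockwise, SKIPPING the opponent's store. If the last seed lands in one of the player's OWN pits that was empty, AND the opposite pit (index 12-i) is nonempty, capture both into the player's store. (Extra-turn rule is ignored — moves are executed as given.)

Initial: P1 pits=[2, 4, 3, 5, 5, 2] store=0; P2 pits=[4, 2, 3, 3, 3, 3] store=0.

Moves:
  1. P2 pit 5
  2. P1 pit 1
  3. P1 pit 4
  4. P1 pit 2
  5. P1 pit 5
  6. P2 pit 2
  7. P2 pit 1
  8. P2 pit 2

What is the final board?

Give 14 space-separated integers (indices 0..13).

Move 1: P2 pit5 -> P1=[3,5,3,5,5,2](0) P2=[4,2,3,3,3,0](1)
Move 2: P1 pit1 -> P1=[3,0,4,6,6,3](1) P2=[4,2,3,3,3,0](1)
Move 3: P1 pit4 -> P1=[3,0,4,6,0,4](2) P2=[5,3,4,4,3,0](1)
Move 4: P1 pit2 -> P1=[3,0,0,7,1,5](3) P2=[5,3,4,4,3,0](1)
Move 5: P1 pit5 -> P1=[3,0,0,7,1,0](4) P2=[6,4,5,5,3,0](1)
Move 6: P2 pit2 -> P1=[4,0,0,7,1,0](4) P2=[6,4,0,6,4,1](2)
Move 7: P2 pit1 -> P1=[4,0,0,7,1,0](4) P2=[6,0,1,7,5,2](2)
Move 8: P2 pit2 -> P1=[4,0,0,7,1,0](4) P2=[6,0,0,8,5,2](2)

Answer: 4 0 0 7 1 0 4 6 0 0 8 5 2 2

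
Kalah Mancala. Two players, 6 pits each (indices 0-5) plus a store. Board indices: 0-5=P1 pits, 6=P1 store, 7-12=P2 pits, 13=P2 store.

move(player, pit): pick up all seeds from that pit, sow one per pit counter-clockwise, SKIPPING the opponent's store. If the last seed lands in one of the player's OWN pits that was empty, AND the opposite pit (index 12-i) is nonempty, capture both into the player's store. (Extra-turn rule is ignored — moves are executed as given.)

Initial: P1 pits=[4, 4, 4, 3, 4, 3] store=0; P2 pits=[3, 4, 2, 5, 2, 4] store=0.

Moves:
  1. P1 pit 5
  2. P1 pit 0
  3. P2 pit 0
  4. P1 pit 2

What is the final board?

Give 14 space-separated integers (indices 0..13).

Answer: 0 5 0 5 6 1 2 1 6 3 6 3 4 0

Derivation:
Move 1: P1 pit5 -> P1=[4,4,4,3,4,0](1) P2=[4,5,2,5,2,4](0)
Move 2: P1 pit0 -> P1=[0,5,5,4,5,0](1) P2=[4,5,2,5,2,4](0)
Move 3: P2 pit0 -> P1=[0,5,5,4,5,0](1) P2=[0,6,3,6,3,4](0)
Move 4: P1 pit2 -> P1=[0,5,0,5,6,1](2) P2=[1,6,3,6,3,4](0)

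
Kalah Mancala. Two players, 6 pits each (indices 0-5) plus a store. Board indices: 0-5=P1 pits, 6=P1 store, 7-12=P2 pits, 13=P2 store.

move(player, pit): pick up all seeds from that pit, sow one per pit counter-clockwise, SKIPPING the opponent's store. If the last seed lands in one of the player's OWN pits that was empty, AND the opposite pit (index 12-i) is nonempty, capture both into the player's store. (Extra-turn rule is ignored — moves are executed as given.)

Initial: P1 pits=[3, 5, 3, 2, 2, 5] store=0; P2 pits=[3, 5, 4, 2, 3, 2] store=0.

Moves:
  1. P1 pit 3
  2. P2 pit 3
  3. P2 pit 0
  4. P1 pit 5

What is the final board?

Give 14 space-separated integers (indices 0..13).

Answer: 3 5 0 0 3 0 1 1 7 6 1 5 3 4

Derivation:
Move 1: P1 pit3 -> P1=[3,5,3,0,3,6](0) P2=[3,5,4,2,3,2](0)
Move 2: P2 pit3 -> P1=[3,5,3,0,3,6](0) P2=[3,5,4,0,4,3](0)
Move 3: P2 pit0 -> P1=[3,5,0,0,3,6](0) P2=[0,6,5,0,4,3](4)
Move 4: P1 pit5 -> P1=[3,5,0,0,3,0](1) P2=[1,7,6,1,5,3](4)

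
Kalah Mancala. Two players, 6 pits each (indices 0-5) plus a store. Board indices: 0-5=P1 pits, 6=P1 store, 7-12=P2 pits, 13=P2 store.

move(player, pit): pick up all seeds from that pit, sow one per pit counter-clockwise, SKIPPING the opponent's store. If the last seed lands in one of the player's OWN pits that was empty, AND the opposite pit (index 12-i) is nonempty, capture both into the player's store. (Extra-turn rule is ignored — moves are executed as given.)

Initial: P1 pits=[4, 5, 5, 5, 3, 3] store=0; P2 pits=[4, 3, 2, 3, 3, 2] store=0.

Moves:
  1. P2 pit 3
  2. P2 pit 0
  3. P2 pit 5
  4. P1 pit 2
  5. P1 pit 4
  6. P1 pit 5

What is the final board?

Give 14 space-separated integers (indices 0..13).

Answer: 5 6 0 6 0 0 3 3 6 4 2 5 0 2

Derivation:
Move 1: P2 pit3 -> P1=[4,5,5,5,3,3](0) P2=[4,3,2,0,4,3](1)
Move 2: P2 pit0 -> P1=[4,5,5,5,3,3](0) P2=[0,4,3,1,5,3](1)
Move 3: P2 pit5 -> P1=[5,6,5,5,3,3](0) P2=[0,4,3,1,5,0](2)
Move 4: P1 pit2 -> P1=[5,6,0,6,4,4](1) P2=[1,4,3,1,5,0](2)
Move 5: P1 pit4 -> P1=[5,6,0,6,0,5](2) P2=[2,5,3,1,5,0](2)
Move 6: P1 pit5 -> P1=[5,6,0,6,0,0](3) P2=[3,6,4,2,5,0](2)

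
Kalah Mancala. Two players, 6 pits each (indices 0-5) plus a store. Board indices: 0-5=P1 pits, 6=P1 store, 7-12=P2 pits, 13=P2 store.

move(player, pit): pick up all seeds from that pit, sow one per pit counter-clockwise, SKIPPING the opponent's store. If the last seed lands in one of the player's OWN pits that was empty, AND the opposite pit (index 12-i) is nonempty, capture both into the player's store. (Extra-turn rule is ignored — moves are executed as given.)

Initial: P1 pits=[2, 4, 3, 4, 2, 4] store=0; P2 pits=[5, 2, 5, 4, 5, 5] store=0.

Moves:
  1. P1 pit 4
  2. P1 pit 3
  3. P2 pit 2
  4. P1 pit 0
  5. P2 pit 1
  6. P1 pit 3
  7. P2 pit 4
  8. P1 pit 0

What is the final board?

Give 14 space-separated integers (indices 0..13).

Move 1: P1 pit4 -> P1=[2,4,3,4,0,5](1) P2=[5,2,5,4,5,5](0)
Move 2: P1 pit3 -> P1=[2,4,3,0,1,6](2) P2=[6,2,5,4,5,5](0)
Move 3: P2 pit2 -> P1=[3,4,3,0,1,6](2) P2=[6,2,0,5,6,6](1)
Move 4: P1 pit0 -> P1=[0,5,4,1,1,6](2) P2=[6,2,0,5,6,6](1)
Move 5: P2 pit1 -> P1=[0,5,4,1,1,6](2) P2=[6,0,1,6,6,6](1)
Move 6: P1 pit3 -> P1=[0,5,4,0,2,6](2) P2=[6,0,1,6,6,6](1)
Move 7: P2 pit4 -> P1=[1,6,5,1,2,6](2) P2=[6,0,1,6,0,7](2)
Move 8: P1 pit0 -> P1=[0,7,5,1,2,6](2) P2=[6,0,1,6,0,7](2)

Answer: 0 7 5 1 2 6 2 6 0 1 6 0 7 2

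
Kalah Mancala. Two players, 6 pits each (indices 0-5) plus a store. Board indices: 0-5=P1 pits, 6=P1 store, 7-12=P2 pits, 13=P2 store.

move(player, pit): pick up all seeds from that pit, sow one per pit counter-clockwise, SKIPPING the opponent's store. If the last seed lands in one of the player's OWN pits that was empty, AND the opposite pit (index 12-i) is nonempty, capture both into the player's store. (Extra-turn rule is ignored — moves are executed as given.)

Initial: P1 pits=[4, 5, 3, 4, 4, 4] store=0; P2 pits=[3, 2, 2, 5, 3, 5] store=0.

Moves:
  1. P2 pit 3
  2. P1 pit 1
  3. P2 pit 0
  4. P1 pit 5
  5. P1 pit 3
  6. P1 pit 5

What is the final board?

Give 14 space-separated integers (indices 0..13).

Answer: 5 0 4 0 6 0 4 2 5 4 2 5 6 1

Derivation:
Move 1: P2 pit3 -> P1=[5,6,3,4,4,4](0) P2=[3,2,2,0,4,6](1)
Move 2: P1 pit1 -> P1=[5,0,4,5,5,5](1) P2=[4,2,2,0,4,6](1)
Move 3: P2 pit0 -> P1=[5,0,4,5,5,5](1) P2=[0,3,3,1,5,6](1)
Move 4: P1 pit5 -> P1=[5,0,4,5,5,0](2) P2=[1,4,4,2,5,6](1)
Move 5: P1 pit3 -> P1=[5,0,4,0,6,1](3) P2=[2,5,4,2,5,6](1)
Move 6: P1 pit5 -> P1=[5,0,4,0,6,0](4) P2=[2,5,4,2,5,6](1)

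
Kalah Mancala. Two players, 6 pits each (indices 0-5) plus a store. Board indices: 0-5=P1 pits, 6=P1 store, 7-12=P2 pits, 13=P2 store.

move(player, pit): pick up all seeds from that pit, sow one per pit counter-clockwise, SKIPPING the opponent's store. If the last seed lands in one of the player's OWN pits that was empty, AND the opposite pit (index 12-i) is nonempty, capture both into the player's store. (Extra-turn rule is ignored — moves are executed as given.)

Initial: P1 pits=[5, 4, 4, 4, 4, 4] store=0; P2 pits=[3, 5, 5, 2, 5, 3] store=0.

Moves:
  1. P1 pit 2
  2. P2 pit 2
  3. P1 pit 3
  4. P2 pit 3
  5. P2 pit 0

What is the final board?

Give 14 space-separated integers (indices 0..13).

Move 1: P1 pit2 -> P1=[5,4,0,5,5,5](1) P2=[3,5,5,2,5,3](0)
Move 2: P2 pit2 -> P1=[6,4,0,5,5,5](1) P2=[3,5,0,3,6,4](1)
Move 3: P1 pit3 -> P1=[6,4,0,0,6,6](2) P2=[4,6,0,3,6,4](1)
Move 4: P2 pit3 -> P1=[6,4,0,0,6,6](2) P2=[4,6,0,0,7,5](2)
Move 5: P2 pit0 -> P1=[6,4,0,0,6,6](2) P2=[0,7,1,1,8,5](2)

Answer: 6 4 0 0 6 6 2 0 7 1 1 8 5 2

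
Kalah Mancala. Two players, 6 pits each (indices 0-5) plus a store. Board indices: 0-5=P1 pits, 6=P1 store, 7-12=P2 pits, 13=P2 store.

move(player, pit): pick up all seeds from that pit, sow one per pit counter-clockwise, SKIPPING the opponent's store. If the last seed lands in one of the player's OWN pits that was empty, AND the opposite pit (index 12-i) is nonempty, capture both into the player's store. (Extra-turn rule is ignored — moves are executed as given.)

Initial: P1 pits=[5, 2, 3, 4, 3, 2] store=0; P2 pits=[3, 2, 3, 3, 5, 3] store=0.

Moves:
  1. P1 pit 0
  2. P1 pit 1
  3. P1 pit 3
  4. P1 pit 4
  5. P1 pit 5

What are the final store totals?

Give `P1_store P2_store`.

Move 1: P1 pit0 -> P1=[0,3,4,5,4,3](0) P2=[3,2,3,3,5,3](0)
Move 2: P1 pit1 -> P1=[0,0,5,6,5,3](0) P2=[3,2,3,3,5,3](0)
Move 3: P1 pit3 -> P1=[0,0,5,0,6,4](1) P2=[4,3,4,3,5,3](0)
Move 4: P1 pit4 -> P1=[0,0,5,0,0,5](2) P2=[5,4,5,4,5,3](0)
Move 5: P1 pit5 -> P1=[0,0,5,0,0,0](3) P2=[6,5,6,5,5,3](0)

Answer: 3 0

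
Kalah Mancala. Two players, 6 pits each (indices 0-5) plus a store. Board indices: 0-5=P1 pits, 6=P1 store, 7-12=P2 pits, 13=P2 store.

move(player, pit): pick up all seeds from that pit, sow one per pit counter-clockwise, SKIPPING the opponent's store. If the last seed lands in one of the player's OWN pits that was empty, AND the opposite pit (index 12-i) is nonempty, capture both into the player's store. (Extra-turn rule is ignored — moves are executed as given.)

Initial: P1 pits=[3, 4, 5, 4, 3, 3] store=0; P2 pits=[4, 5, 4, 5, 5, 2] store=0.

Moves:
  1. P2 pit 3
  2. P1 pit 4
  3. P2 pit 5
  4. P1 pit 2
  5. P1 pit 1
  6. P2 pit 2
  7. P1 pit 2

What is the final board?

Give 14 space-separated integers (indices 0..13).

Answer: 5 0 0 7 2 6 3 7 5 0 1 7 1 3

Derivation:
Move 1: P2 pit3 -> P1=[4,5,5,4,3,3](0) P2=[4,5,4,0,6,3](1)
Move 2: P1 pit4 -> P1=[4,5,5,4,0,4](1) P2=[5,5,4,0,6,3](1)
Move 3: P2 pit5 -> P1=[5,6,5,4,0,4](1) P2=[5,5,4,0,6,0](2)
Move 4: P1 pit2 -> P1=[5,6,0,5,1,5](2) P2=[6,5,4,0,6,0](2)
Move 5: P1 pit1 -> P1=[5,0,1,6,2,6](3) P2=[7,5,4,0,6,0](2)
Move 6: P2 pit2 -> P1=[5,0,1,6,2,6](3) P2=[7,5,0,1,7,1](3)
Move 7: P1 pit2 -> P1=[5,0,0,7,2,6](3) P2=[7,5,0,1,7,1](3)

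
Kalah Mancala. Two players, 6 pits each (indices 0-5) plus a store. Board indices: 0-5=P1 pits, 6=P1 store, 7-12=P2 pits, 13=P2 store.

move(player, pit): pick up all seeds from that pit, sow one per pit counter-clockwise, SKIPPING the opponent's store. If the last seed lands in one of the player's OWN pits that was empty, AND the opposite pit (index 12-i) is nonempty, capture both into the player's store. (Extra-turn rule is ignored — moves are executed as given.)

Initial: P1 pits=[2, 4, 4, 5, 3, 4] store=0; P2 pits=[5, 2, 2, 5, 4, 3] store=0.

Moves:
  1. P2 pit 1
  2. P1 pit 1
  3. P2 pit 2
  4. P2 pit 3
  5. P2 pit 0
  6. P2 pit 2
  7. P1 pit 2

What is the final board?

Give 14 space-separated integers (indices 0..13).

Answer: 3 1 0 8 5 6 1 1 2 0 2 7 6 1

Derivation:
Move 1: P2 pit1 -> P1=[2,4,4,5,3,4](0) P2=[5,0,3,6,4,3](0)
Move 2: P1 pit1 -> P1=[2,0,5,6,4,5](0) P2=[5,0,3,6,4,3](0)
Move 3: P2 pit2 -> P1=[2,0,5,6,4,5](0) P2=[5,0,0,7,5,4](0)
Move 4: P2 pit3 -> P1=[3,1,6,7,4,5](0) P2=[5,0,0,0,6,5](1)
Move 5: P2 pit0 -> P1=[3,1,6,7,4,5](0) P2=[0,1,1,1,7,6](1)
Move 6: P2 pit2 -> P1=[3,1,6,7,4,5](0) P2=[0,1,0,2,7,6](1)
Move 7: P1 pit2 -> P1=[3,1,0,8,5,6](1) P2=[1,2,0,2,7,6](1)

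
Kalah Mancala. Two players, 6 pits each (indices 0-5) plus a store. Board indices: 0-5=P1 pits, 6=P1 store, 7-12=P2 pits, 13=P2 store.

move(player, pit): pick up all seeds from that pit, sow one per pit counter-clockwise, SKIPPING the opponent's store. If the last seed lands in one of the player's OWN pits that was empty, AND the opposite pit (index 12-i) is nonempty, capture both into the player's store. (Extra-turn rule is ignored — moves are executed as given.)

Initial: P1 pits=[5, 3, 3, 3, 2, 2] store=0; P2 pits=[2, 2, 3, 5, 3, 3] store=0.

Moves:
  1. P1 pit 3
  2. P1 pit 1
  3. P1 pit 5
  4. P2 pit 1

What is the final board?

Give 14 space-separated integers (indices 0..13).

Answer: 5 0 4 1 4 0 2 3 0 4 6 4 3 0

Derivation:
Move 1: P1 pit3 -> P1=[5,3,3,0,3,3](1) P2=[2,2,3,5,3,3](0)
Move 2: P1 pit1 -> P1=[5,0,4,1,4,3](1) P2=[2,2,3,5,3,3](0)
Move 3: P1 pit5 -> P1=[5,0,4,1,4,0](2) P2=[3,3,3,5,3,3](0)
Move 4: P2 pit1 -> P1=[5,0,4,1,4,0](2) P2=[3,0,4,6,4,3](0)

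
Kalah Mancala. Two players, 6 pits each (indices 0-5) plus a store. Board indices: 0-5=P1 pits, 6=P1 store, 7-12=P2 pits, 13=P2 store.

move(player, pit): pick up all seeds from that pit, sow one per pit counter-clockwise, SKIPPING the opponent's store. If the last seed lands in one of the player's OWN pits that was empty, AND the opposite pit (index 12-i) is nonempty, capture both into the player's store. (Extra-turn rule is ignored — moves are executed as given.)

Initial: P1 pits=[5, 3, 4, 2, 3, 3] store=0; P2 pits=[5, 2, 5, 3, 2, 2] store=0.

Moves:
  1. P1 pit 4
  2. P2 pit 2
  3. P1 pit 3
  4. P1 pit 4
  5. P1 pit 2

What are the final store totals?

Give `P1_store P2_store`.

Move 1: P1 pit4 -> P1=[5,3,4,2,0,4](1) P2=[6,2,5,3,2,2](0)
Move 2: P2 pit2 -> P1=[6,3,4,2,0,4](1) P2=[6,2,0,4,3,3](1)
Move 3: P1 pit3 -> P1=[6,3,4,0,1,5](1) P2=[6,2,0,4,3,3](1)
Move 4: P1 pit4 -> P1=[6,3,4,0,0,6](1) P2=[6,2,0,4,3,3](1)
Move 5: P1 pit2 -> P1=[6,3,0,1,1,7](2) P2=[6,2,0,4,3,3](1)

Answer: 2 1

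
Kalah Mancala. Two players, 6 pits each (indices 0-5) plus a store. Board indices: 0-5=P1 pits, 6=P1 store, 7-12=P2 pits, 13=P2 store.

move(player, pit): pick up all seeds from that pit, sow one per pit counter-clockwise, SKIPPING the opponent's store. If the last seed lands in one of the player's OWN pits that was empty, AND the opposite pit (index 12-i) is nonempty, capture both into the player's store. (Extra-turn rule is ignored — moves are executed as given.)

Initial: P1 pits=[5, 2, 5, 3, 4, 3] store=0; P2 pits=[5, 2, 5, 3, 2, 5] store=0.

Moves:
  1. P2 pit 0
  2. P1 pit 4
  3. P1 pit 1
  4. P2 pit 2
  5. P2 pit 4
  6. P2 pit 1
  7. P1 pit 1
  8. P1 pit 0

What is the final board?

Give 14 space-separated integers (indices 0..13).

Move 1: P2 pit0 -> P1=[5,2,5,3,4,3](0) P2=[0,3,6,4,3,6](0)
Move 2: P1 pit4 -> P1=[5,2,5,3,0,4](1) P2=[1,4,6,4,3,6](0)
Move 3: P1 pit1 -> P1=[5,0,6,4,0,4](1) P2=[1,4,6,4,3,6](0)
Move 4: P2 pit2 -> P1=[6,1,6,4,0,4](1) P2=[1,4,0,5,4,7](1)
Move 5: P2 pit4 -> P1=[7,2,6,4,0,4](1) P2=[1,4,0,5,0,8](2)
Move 6: P2 pit1 -> P1=[7,2,6,4,0,4](1) P2=[1,0,1,6,1,9](2)
Move 7: P1 pit1 -> P1=[7,0,7,5,0,4](1) P2=[1,0,1,6,1,9](2)
Move 8: P1 pit0 -> P1=[0,1,8,6,1,5](2) P2=[2,0,1,6,1,9](2)

Answer: 0 1 8 6 1 5 2 2 0 1 6 1 9 2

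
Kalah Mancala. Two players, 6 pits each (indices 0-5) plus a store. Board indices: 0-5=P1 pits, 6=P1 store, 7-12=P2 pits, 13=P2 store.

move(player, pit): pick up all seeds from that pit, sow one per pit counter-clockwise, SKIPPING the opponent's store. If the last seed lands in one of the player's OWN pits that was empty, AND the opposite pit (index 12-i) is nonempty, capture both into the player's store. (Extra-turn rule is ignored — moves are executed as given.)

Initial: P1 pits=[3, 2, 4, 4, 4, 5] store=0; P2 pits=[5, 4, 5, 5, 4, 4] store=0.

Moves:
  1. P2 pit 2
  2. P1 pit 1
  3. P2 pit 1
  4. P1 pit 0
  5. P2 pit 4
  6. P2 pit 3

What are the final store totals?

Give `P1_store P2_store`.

Move 1: P2 pit2 -> P1=[4,2,4,4,4,5](0) P2=[5,4,0,6,5,5](1)
Move 2: P1 pit1 -> P1=[4,0,5,5,4,5](0) P2=[5,4,0,6,5,5](1)
Move 3: P2 pit1 -> P1=[4,0,5,5,4,5](0) P2=[5,0,1,7,6,6](1)
Move 4: P1 pit0 -> P1=[0,1,6,6,5,5](0) P2=[5,0,1,7,6,6](1)
Move 5: P2 pit4 -> P1=[1,2,7,7,5,5](0) P2=[5,0,1,7,0,7](2)
Move 6: P2 pit3 -> P1=[2,3,8,8,5,5](0) P2=[5,0,1,0,1,8](3)

Answer: 0 3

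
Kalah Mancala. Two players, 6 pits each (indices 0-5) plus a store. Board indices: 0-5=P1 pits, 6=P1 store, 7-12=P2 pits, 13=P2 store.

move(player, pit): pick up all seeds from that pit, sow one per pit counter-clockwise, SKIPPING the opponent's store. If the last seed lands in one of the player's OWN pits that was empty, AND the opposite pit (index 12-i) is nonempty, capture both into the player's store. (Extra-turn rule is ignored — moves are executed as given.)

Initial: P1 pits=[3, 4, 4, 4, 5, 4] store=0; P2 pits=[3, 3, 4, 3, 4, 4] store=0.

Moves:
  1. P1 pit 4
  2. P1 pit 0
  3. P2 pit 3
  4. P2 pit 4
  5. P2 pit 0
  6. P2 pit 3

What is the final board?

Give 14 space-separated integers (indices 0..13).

Move 1: P1 pit4 -> P1=[3,4,4,4,0,5](1) P2=[4,4,5,3,4,4](0)
Move 2: P1 pit0 -> P1=[0,5,5,5,0,5](1) P2=[4,4,5,3,4,4](0)
Move 3: P2 pit3 -> P1=[0,5,5,5,0,5](1) P2=[4,4,5,0,5,5](1)
Move 4: P2 pit4 -> P1=[1,6,6,5,0,5](1) P2=[4,4,5,0,0,6](2)
Move 5: P2 pit0 -> P1=[1,0,6,5,0,5](1) P2=[0,5,6,1,0,6](9)
Move 6: P2 pit3 -> P1=[1,0,6,5,0,5](1) P2=[0,5,6,0,1,6](9)

Answer: 1 0 6 5 0 5 1 0 5 6 0 1 6 9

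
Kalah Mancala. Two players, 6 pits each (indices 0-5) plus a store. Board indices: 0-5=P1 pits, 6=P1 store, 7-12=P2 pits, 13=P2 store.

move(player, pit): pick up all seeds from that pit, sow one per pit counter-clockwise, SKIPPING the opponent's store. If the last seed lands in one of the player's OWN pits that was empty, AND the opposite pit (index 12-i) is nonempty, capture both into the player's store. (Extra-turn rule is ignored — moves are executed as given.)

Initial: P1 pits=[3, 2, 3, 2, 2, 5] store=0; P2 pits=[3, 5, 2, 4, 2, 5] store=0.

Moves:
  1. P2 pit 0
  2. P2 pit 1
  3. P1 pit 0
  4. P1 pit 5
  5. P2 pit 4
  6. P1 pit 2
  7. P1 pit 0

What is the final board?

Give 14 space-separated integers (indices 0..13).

Move 1: P2 pit0 -> P1=[3,2,3,2,2,5](0) P2=[0,6,3,5,2,5](0)
Move 2: P2 pit1 -> P1=[4,2,3,2,2,5](0) P2=[0,0,4,6,3,6](1)
Move 3: P1 pit0 -> P1=[0,3,4,3,3,5](0) P2=[0,0,4,6,3,6](1)
Move 4: P1 pit5 -> P1=[0,3,4,3,3,0](1) P2=[1,1,5,7,3,6](1)
Move 5: P2 pit4 -> P1=[1,3,4,3,3,0](1) P2=[1,1,5,7,0,7](2)
Move 6: P1 pit2 -> P1=[1,3,0,4,4,1](2) P2=[1,1,5,7,0,7](2)
Move 7: P1 pit0 -> P1=[0,4,0,4,4,1](2) P2=[1,1,5,7,0,7](2)

Answer: 0 4 0 4 4 1 2 1 1 5 7 0 7 2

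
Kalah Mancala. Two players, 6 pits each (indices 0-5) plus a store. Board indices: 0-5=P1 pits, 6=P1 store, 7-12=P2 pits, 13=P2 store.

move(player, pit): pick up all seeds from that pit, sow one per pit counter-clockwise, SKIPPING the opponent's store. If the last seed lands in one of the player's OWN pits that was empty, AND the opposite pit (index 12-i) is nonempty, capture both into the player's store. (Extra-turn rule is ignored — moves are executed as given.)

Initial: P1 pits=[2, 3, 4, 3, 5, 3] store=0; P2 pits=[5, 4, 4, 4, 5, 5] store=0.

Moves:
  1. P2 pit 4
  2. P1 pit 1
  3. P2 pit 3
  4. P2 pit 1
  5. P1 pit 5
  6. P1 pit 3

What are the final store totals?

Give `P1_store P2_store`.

Answer: 2 2

Derivation:
Move 1: P2 pit4 -> P1=[3,4,5,3,5,3](0) P2=[5,4,4,4,0,6](1)
Move 2: P1 pit1 -> P1=[3,0,6,4,6,4](0) P2=[5,4,4,4,0,6](1)
Move 3: P2 pit3 -> P1=[4,0,6,4,6,4](0) P2=[5,4,4,0,1,7](2)
Move 4: P2 pit1 -> P1=[4,0,6,4,6,4](0) P2=[5,0,5,1,2,8](2)
Move 5: P1 pit5 -> P1=[4,0,6,4,6,0](1) P2=[6,1,6,1,2,8](2)
Move 6: P1 pit3 -> P1=[4,0,6,0,7,1](2) P2=[7,1,6,1,2,8](2)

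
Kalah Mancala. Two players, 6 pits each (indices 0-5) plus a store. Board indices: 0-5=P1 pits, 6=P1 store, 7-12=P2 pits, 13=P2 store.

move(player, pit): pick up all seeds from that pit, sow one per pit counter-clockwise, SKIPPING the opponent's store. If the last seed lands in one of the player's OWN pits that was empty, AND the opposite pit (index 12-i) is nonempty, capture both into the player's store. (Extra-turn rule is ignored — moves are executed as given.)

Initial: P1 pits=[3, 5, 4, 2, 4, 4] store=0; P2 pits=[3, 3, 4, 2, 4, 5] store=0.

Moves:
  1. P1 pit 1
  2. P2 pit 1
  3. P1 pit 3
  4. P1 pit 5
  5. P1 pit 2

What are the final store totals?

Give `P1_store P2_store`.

Answer: 4 0

Derivation:
Move 1: P1 pit1 -> P1=[3,0,5,3,5,5](1) P2=[3,3,4,2,4,5](0)
Move 2: P2 pit1 -> P1=[3,0,5,3,5,5](1) P2=[3,0,5,3,5,5](0)
Move 3: P1 pit3 -> P1=[3,0,5,0,6,6](2) P2=[3,0,5,3,5,5](0)
Move 4: P1 pit5 -> P1=[3,0,5,0,6,0](3) P2=[4,1,6,4,6,5](0)
Move 5: P1 pit2 -> P1=[3,0,0,1,7,1](4) P2=[5,1,6,4,6,5](0)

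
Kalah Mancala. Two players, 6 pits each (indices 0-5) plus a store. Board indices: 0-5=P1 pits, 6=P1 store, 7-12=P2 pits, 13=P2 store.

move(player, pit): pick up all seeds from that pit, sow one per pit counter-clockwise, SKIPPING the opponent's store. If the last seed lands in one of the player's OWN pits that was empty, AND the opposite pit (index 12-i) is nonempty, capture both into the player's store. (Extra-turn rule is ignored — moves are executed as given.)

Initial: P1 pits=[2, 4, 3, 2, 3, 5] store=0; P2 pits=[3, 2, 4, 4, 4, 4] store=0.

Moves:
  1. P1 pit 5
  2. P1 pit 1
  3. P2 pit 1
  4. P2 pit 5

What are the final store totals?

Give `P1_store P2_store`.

Answer: 6 1

Derivation:
Move 1: P1 pit5 -> P1=[2,4,3,2,3,0](1) P2=[4,3,5,5,4,4](0)
Move 2: P1 pit1 -> P1=[2,0,4,3,4,0](6) P2=[0,3,5,5,4,4](0)
Move 3: P2 pit1 -> P1=[2,0,4,3,4,0](6) P2=[0,0,6,6,5,4](0)
Move 4: P2 pit5 -> P1=[3,1,5,3,4,0](6) P2=[0,0,6,6,5,0](1)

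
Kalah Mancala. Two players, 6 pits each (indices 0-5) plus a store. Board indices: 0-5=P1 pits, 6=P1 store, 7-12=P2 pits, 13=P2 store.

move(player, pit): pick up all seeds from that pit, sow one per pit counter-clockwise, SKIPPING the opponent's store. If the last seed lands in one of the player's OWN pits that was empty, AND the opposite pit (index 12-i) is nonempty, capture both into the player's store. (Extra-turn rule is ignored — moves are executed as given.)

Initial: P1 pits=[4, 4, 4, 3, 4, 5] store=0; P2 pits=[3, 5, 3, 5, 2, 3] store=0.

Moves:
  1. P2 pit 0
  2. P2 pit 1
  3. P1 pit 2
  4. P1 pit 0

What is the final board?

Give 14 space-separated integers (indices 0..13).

Move 1: P2 pit0 -> P1=[4,4,4,3,4,5](0) P2=[0,6,4,6,2,3](0)
Move 2: P2 pit1 -> P1=[5,4,4,3,4,5](0) P2=[0,0,5,7,3,4](1)
Move 3: P1 pit2 -> P1=[5,4,0,4,5,6](1) P2=[0,0,5,7,3,4](1)
Move 4: P1 pit0 -> P1=[0,5,1,5,6,7](1) P2=[0,0,5,7,3,4](1)

Answer: 0 5 1 5 6 7 1 0 0 5 7 3 4 1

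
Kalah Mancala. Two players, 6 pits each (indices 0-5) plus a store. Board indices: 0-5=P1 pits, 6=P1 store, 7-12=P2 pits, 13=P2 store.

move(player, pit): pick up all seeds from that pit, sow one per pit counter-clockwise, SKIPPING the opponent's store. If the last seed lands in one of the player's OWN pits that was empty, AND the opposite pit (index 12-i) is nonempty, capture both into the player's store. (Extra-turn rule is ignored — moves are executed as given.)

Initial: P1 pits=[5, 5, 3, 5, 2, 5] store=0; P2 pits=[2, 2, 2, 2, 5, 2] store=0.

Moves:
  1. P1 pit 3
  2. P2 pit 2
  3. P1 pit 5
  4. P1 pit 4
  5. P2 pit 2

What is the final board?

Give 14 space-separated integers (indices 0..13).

Answer: 5 5 3 0 0 1 3 5 4 0 5 7 2 0

Derivation:
Move 1: P1 pit3 -> P1=[5,5,3,0,3,6](1) P2=[3,3,2,2,5,2](0)
Move 2: P2 pit2 -> P1=[5,5,3,0,3,6](1) P2=[3,3,0,3,6,2](0)
Move 3: P1 pit5 -> P1=[5,5,3,0,3,0](2) P2=[4,4,1,4,7,2](0)
Move 4: P1 pit4 -> P1=[5,5,3,0,0,1](3) P2=[5,4,1,4,7,2](0)
Move 5: P2 pit2 -> P1=[5,5,3,0,0,1](3) P2=[5,4,0,5,7,2](0)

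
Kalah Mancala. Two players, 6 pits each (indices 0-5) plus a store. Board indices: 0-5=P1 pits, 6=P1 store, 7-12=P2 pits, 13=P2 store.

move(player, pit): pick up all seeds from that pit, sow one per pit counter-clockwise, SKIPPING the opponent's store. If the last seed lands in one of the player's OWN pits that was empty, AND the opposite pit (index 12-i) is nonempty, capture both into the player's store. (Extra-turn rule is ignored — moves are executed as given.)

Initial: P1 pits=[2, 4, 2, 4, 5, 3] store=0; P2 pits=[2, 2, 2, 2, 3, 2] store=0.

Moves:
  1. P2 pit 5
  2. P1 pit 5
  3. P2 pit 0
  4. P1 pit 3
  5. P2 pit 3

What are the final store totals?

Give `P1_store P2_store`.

Move 1: P2 pit5 -> P1=[3,4,2,4,5,3](0) P2=[2,2,2,2,3,0](1)
Move 2: P1 pit5 -> P1=[3,4,2,4,5,0](1) P2=[3,3,2,2,3,0](1)
Move 3: P2 pit0 -> P1=[3,4,2,4,5,0](1) P2=[0,4,3,3,3,0](1)
Move 4: P1 pit3 -> P1=[3,4,2,0,6,1](2) P2=[1,4,3,3,3,0](1)
Move 5: P2 pit3 -> P1=[3,4,2,0,6,1](2) P2=[1,4,3,0,4,1](2)

Answer: 2 2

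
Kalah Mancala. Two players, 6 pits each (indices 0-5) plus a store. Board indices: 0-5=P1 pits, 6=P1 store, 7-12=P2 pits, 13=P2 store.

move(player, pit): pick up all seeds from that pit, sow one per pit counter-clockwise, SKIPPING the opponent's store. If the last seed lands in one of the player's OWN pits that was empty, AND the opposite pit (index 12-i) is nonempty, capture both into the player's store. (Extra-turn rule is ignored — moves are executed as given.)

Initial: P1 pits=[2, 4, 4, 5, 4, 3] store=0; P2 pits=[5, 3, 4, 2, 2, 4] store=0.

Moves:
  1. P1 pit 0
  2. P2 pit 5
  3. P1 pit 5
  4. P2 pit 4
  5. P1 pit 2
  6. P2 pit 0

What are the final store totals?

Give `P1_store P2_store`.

Answer: 2 3

Derivation:
Move 1: P1 pit0 -> P1=[0,5,5,5,4,3](0) P2=[5,3,4,2,2,4](0)
Move 2: P2 pit5 -> P1=[1,6,6,5,4,3](0) P2=[5,3,4,2,2,0](1)
Move 3: P1 pit5 -> P1=[1,6,6,5,4,0](1) P2=[6,4,4,2,2,0](1)
Move 4: P2 pit4 -> P1=[1,6,6,5,4,0](1) P2=[6,4,4,2,0,1](2)
Move 5: P1 pit2 -> P1=[1,6,0,6,5,1](2) P2=[7,5,4,2,0,1](2)
Move 6: P2 pit0 -> P1=[2,6,0,6,5,1](2) P2=[0,6,5,3,1,2](3)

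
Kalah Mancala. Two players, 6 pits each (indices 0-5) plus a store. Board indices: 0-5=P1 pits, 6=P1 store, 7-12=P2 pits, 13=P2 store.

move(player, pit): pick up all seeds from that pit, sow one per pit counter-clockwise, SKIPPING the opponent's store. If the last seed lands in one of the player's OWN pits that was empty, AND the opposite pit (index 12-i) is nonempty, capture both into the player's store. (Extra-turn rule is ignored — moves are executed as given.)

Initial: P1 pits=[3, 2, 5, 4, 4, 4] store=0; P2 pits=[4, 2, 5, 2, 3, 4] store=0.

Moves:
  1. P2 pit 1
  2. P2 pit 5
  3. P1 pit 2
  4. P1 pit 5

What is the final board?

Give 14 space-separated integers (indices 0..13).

Move 1: P2 pit1 -> P1=[3,2,5,4,4,4](0) P2=[4,0,6,3,3,4](0)
Move 2: P2 pit5 -> P1=[4,3,6,4,4,4](0) P2=[4,0,6,3,3,0](1)
Move 3: P1 pit2 -> P1=[4,3,0,5,5,5](1) P2=[5,1,6,3,3,0](1)
Move 4: P1 pit5 -> P1=[4,3,0,5,5,0](2) P2=[6,2,7,4,3,0](1)

Answer: 4 3 0 5 5 0 2 6 2 7 4 3 0 1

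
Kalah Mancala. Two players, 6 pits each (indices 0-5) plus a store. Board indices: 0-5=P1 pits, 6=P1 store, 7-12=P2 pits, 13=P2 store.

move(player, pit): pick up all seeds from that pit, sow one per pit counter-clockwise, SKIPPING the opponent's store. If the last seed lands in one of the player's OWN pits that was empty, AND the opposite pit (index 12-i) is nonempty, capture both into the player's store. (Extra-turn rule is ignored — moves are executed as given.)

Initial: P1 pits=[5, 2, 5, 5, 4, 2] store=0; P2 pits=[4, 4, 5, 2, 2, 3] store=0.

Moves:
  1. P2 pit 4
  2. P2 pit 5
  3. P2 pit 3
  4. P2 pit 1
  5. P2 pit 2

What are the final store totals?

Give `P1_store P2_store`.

Move 1: P2 pit4 -> P1=[5,2,5,5,4,2](0) P2=[4,4,5,2,0,4](1)
Move 2: P2 pit5 -> P1=[6,3,6,5,4,2](0) P2=[4,4,5,2,0,0](2)
Move 3: P2 pit3 -> P1=[0,3,6,5,4,2](0) P2=[4,4,5,0,1,0](9)
Move 4: P2 pit1 -> P1=[0,3,6,5,4,2](0) P2=[4,0,6,1,2,1](9)
Move 5: P2 pit2 -> P1=[1,4,6,5,4,2](0) P2=[4,0,0,2,3,2](10)

Answer: 0 10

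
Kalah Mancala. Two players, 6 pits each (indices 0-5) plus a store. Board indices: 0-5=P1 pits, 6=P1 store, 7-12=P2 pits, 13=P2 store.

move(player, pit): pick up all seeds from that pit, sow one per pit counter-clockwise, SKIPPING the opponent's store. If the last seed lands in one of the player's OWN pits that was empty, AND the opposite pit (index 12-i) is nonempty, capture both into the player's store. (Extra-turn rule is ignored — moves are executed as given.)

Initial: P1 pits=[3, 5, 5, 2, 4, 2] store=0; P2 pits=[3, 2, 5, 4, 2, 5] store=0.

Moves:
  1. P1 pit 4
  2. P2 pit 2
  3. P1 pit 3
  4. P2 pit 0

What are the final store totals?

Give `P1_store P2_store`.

Move 1: P1 pit4 -> P1=[3,5,5,2,0,3](1) P2=[4,3,5,4,2,5](0)
Move 2: P2 pit2 -> P1=[4,5,5,2,0,3](1) P2=[4,3,0,5,3,6](1)
Move 3: P1 pit3 -> P1=[4,5,5,0,1,4](1) P2=[4,3,0,5,3,6](1)
Move 4: P2 pit0 -> P1=[4,5,5,0,1,4](1) P2=[0,4,1,6,4,6](1)

Answer: 1 1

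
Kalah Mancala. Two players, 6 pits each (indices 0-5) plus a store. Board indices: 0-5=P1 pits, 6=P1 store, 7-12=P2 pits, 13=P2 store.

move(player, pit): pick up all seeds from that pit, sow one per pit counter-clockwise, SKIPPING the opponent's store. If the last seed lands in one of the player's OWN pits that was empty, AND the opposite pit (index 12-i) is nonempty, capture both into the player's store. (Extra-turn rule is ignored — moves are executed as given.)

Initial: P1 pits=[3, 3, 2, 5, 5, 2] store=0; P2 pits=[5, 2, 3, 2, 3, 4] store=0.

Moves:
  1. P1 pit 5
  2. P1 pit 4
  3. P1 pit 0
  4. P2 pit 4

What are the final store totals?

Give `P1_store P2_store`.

Move 1: P1 pit5 -> P1=[3,3,2,5,5,0](1) P2=[6,2,3,2,3,4](0)
Move 2: P1 pit4 -> P1=[3,3,2,5,0,1](2) P2=[7,3,4,2,3,4](0)
Move 3: P1 pit0 -> P1=[0,4,3,6,0,1](2) P2=[7,3,4,2,3,4](0)
Move 4: P2 pit4 -> P1=[1,4,3,6,0,1](2) P2=[7,3,4,2,0,5](1)

Answer: 2 1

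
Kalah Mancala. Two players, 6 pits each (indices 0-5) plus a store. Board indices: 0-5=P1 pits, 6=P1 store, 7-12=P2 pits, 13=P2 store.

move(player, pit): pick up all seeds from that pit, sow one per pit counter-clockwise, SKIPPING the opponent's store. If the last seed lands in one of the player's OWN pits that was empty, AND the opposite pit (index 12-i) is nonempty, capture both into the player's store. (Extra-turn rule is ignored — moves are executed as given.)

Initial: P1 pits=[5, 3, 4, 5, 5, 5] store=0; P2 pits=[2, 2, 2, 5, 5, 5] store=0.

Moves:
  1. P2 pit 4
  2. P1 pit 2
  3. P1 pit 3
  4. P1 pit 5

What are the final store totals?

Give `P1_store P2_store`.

Answer: 3 1

Derivation:
Move 1: P2 pit4 -> P1=[6,4,5,5,5,5](0) P2=[2,2,2,5,0,6](1)
Move 2: P1 pit2 -> P1=[6,4,0,6,6,6](1) P2=[3,2,2,5,0,6](1)
Move 3: P1 pit3 -> P1=[6,4,0,0,7,7](2) P2=[4,3,3,5,0,6](1)
Move 4: P1 pit5 -> P1=[6,4,0,0,7,0](3) P2=[5,4,4,6,1,7](1)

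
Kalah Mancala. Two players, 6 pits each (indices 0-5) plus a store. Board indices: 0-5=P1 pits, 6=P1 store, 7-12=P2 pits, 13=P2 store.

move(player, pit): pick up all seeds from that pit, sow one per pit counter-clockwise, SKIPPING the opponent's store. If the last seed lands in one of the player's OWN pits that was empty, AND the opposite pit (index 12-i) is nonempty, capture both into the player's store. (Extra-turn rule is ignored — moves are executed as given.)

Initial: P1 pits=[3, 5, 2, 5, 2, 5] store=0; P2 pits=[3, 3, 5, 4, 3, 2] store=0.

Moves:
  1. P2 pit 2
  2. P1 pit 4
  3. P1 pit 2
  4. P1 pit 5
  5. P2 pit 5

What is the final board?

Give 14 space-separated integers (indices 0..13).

Move 1: P2 pit2 -> P1=[4,5,2,5,2,5](0) P2=[3,3,0,5,4,3](1)
Move 2: P1 pit4 -> P1=[4,5,2,5,0,6](1) P2=[3,3,0,5,4,3](1)
Move 3: P1 pit2 -> P1=[4,5,0,6,0,6](5) P2=[3,0,0,5,4,3](1)
Move 4: P1 pit5 -> P1=[4,5,0,6,0,0](6) P2=[4,1,1,6,5,3](1)
Move 5: P2 pit5 -> P1=[5,6,0,6,0,0](6) P2=[4,1,1,6,5,0](2)

Answer: 5 6 0 6 0 0 6 4 1 1 6 5 0 2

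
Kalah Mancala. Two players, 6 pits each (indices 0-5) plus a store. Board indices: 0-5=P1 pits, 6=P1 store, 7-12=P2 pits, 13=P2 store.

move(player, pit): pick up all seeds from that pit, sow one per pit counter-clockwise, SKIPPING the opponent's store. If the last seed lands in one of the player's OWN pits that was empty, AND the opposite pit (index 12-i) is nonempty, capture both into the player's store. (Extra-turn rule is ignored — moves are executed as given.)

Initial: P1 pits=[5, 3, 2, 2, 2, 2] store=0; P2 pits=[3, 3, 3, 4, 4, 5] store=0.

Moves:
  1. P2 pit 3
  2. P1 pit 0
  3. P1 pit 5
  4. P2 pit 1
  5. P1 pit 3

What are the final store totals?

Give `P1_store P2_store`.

Answer: 3 1

Derivation:
Move 1: P2 pit3 -> P1=[6,3,2,2,2,2](0) P2=[3,3,3,0,5,6](1)
Move 2: P1 pit0 -> P1=[0,4,3,3,3,3](1) P2=[3,3,3,0,5,6](1)
Move 3: P1 pit5 -> P1=[0,4,3,3,3,0](2) P2=[4,4,3,0,5,6](1)
Move 4: P2 pit1 -> P1=[0,4,3,3,3,0](2) P2=[4,0,4,1,6,7](1)
Move 5: P1 pit3 -> P1=[0,4,3,0,4,1](3) P2=[4,0,4,1,6,7](1)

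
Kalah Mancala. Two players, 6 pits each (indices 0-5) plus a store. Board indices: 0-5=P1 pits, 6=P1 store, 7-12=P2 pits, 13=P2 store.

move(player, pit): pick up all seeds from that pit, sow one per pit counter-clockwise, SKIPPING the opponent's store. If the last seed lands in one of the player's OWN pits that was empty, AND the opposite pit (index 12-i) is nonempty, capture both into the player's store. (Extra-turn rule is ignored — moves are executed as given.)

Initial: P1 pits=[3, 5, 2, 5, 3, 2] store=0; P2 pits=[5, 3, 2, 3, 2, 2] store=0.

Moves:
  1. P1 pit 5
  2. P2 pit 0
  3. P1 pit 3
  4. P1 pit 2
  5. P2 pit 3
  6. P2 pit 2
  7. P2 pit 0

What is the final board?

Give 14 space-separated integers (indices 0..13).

Answer: 4 5 0 1 5 1 2 0 6 0 1 5 5 2

Derivation:
Move 1: P1 pit5 -> P1=[3,5,2,5,3,0](1) P2=[6,3,2,3,2,2](0)
Move 2: P2 pit0 -> P1=[3,5,2,5,3,0](1) P2=[0,4,3,4,3,3](1)
Move 3: P1 pit3 -> P1=[3,5,2,0,4,1](2) P2=[1,5,3,4,3,3](1)
Move 4: P1 pit2 -> P1=[3,5,0,1,5,1](2) P2=[1,5,3,4,3,3](1)
Move 5: P2 pit3 -> P1=[4,5,0,1,5,1](2) P2=[1,5,3,0,4,4](2)
Move 6: P2 pit2 -> P1=[4,5,0,1,5,1](2) P2=[1,5,0,1,5,5](2)
Move 7: P2 pit0 -> P1=[4,5,0,1,5,1](2) P2=[0,6,0,1,5,5](2)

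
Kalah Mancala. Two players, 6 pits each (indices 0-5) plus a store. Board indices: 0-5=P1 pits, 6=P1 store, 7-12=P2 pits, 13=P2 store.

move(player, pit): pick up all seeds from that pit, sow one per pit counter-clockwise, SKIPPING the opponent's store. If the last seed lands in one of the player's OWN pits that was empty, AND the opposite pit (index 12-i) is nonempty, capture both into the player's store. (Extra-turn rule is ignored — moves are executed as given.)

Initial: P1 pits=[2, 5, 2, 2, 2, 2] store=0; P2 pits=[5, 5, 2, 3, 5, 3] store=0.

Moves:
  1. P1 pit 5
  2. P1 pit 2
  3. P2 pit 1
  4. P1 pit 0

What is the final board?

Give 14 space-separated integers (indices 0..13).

Answer: 0 6 0 3 3 0 6 6 0 3 0 6 4 1

Derivation:
Move 1: P1 pit5 -> P1=[2,5,2,2,2,0](1) P2=[6,5,2,3,5,3](0)
Move 2: P1 pit2 -> P1=[2,5,0,3,3,0](1) P2=[6,5,2,3,5,3](0)
Move 3: P2 pit1 -> P1=[2,5,0,3,3,0](1) P2=[6,0,3,4,6,4](1)
Move 4: P1 pit0 -> P1=[0,6,0,3,3,0](6) P2=[6,0,3,0,6,4](1)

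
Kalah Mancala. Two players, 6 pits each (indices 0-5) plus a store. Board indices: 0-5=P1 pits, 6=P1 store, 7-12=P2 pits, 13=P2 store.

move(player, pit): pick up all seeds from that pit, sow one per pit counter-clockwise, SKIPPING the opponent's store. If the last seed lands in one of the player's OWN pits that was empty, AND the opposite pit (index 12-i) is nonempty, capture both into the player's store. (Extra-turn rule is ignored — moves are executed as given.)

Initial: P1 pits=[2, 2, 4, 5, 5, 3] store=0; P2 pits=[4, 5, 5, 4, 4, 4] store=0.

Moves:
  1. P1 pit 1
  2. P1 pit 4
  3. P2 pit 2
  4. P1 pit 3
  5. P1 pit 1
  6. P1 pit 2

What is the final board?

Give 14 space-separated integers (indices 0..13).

Answer: 3 0 0 1 2 6 3 7 8 1 5 5 5 1

Derivation:
Move 1: P1 pit1 -> P1=[2,0,5,6,5,3](0) P2=[4,5,5,4,4,4](0)
Move 2: P1 pit4 -> P1=[2,0,5,6,0,4](1) P2=[5,6,6,4,4,4](0)
Move 3: P2 pit2 -> P1=[3,1,5,6,0,4](1) P2=[5,6,0,5,5,5](1)
Move 4: P1 pit3 -> P1=[3,1,5,0,1,5](2) P2=[6,7,1,5,5,5](1)
Move 5: P1 pit1 -> P1=[3,0,6,0,1,5](2) P2=[6,7,1,5,5,5](1)
Move 6: P1 pit2 -> P1=[3,0,0,1,2,6](3) P2=[7,8,1,5,5,5](1)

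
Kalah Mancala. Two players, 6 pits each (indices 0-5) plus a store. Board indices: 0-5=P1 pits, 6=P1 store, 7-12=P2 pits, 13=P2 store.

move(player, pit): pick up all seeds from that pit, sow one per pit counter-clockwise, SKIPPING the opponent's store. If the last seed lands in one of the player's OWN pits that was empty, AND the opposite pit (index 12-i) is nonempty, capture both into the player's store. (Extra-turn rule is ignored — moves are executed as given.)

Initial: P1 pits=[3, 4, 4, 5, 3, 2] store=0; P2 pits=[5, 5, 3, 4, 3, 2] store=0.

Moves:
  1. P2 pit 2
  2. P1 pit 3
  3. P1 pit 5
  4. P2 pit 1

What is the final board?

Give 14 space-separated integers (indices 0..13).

Answer: 4 5 4 0 4 0 2 7 0 1 6 5 4 1

Derivation:
Move 1: P2 pit2 -> P1=[3,4,4,5,3,2](0) P2=[5,5,0,5,4,3](0)
Move 2: P1 pit3 -> P1=[3,4,4,0,4,3](1) P2=[6,6,0,5,4,3](0)
Move 3: P1 pit5 -> P1=[3,4,4,0,4,0](2) P2=[7,7,0,5,4,3](0)
Move 4: P2 pit1 -> P1=[4,5,4,0,4,0](2) P2=[7,0,1,6,5,4](1)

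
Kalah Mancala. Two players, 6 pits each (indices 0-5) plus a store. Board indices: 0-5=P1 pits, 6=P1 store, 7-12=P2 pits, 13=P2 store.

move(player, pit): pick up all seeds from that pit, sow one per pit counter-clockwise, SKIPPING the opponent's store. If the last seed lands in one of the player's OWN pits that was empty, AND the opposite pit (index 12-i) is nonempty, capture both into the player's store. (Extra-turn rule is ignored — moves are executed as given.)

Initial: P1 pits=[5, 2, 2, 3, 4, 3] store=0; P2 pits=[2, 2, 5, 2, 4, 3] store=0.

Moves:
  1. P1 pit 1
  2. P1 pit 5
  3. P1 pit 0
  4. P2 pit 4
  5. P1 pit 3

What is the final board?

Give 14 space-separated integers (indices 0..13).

Answer: 1 2 4 0 6 1 6 1 4 5 2 0 4 1

Derivation:
Move 1: P1 pit1 -> P1=[5,0,3,4,4,3](0) P2=[2,2,5,2,4,3](0)
Move 2: P1 pit5 -> P1=[5,0,3,4,4,0](1) P2=[3,3,5,2,4,3](0)
Move 3: P1 pit0 -> P1=[0,1,4,5,5,0](5) P2=[0,3,5,2,4,3](0)
Move 4: P2 pit4 -> P1=[1,2,4,5,5,0](5) P2=[0,3,5,2,0,4](1)
Move 5: P1 pit3 -> P1=[1,2,4,0,6,1](6) P2=[1,4,5,2,0,4](1)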